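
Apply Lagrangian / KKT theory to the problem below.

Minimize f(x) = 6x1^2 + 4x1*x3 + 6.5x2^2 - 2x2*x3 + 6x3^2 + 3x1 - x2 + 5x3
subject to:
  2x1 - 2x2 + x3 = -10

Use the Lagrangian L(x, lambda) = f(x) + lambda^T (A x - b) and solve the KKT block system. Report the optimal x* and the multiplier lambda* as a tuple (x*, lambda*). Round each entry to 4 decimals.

Form the Lagrangian:
  L(x, lambda) = (1/2) x^T Q x + c^T x + lambda^T (A x - b)
Stationarity (grad_x L = 0): Q x + c + A^T lambda = 0.
Primal feasibility: A x = b.

This gives the KKT block system:
  [ Q   A^T ] [ x     ]   [-c ]
  [ A    0  ] [ lambda ] = [ b ]

Solving the linear system:
  x*      = (-2.5415, 2.2548, -0.4073)
  lambda* = (14.5637)
  f(x*)   = 66.8605

x* = (-2.5415, 2.2548, -0.4073), lambda* = (14.5637)


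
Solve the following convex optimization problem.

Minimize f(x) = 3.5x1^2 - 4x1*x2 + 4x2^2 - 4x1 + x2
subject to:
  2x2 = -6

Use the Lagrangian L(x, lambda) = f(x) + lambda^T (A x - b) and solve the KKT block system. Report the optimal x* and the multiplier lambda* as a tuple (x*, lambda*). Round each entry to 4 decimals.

Form the Lagrangian:
  L(x, lambda) = (1/2) x^T Q x + c^T x + lambda^T (A x - b)
Stationarity (grad_x L = 0): Q x + c + A^T lambda = 0.
Primal feasibility: A x = b.

This gives the KKT block system:
  [ Q   A^T ] [ x     ]   [-c ]
  [ A    0  ] [ lambda ] = [ b ]

Solving the linear system:
  x*      = (-1.1429, -3)
  lambda* = (9.2143)
  f(x*)   = 28.4286

x* = (-1.1429, -3), lambda* = (9.2143)


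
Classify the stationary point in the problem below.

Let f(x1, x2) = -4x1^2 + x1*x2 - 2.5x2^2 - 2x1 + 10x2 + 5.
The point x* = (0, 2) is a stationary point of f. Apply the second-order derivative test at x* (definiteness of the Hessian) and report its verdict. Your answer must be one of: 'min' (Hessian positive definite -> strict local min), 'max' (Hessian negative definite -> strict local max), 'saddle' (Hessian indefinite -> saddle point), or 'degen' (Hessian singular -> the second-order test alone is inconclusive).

Compute the Hessian H = grad^2 f:
  H = [[-8, 1], [1, -5]]
Verify stationarity: grad f(x*) = H x* + g = (0, 0).
Eigenvalues of H: -8.3028, -4.6972.
Both eigenvalues < 0, so H is negative definite -> x* is a strict local max.

max


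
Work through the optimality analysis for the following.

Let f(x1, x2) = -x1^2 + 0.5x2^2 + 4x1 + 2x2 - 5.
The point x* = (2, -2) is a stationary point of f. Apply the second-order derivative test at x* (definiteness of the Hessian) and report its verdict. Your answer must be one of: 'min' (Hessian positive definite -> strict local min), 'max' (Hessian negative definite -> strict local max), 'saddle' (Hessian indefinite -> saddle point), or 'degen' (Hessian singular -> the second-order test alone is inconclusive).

Compute the Hessian H = grad^2 f:
  H = [[-2, 0], [0, 1]]
Verify stationarity: grad f(x*) = H x* + g = (0, 0).
Eigenvalues of H: -2, 1.
Eigenvalues have mixed signs, so H is indefinite -> x* is a saddle point.

saddle


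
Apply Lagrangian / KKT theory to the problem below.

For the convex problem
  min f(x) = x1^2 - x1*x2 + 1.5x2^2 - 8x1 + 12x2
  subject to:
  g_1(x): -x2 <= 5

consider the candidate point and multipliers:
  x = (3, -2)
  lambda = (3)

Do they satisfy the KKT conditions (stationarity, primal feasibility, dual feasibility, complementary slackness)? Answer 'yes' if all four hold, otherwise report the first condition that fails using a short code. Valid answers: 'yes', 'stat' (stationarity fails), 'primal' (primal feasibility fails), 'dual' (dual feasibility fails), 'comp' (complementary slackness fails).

Gradient of f: grad f(x) = Q x + c = (0, 3)
Constraint values g_i(x) = a_i^T x - b_i:
  g_1((3, -2)) = -3
Stationarity residual: grad f(x) + sum_i lambda_i a_i = (0, 0)
  -> stationarity OK
Primal feasibility (all g_i <= 0): OK
Dual feasibility (all lambda_i >= 0): OK
Complementary slackness (lambda_i * g_i(x) = 0 for all i): FAILS

Verdict: the first failing condition is complementary_slackness -> comp.

comp


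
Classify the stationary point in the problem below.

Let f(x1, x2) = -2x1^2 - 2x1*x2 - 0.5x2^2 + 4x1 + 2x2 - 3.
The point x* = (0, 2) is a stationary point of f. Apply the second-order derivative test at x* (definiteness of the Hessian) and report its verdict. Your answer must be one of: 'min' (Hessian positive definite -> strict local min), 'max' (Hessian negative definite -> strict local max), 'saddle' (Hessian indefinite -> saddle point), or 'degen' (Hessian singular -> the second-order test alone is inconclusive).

Compute the Hessian H = grad^2 f:
  H = [[-4, -2], [-2, -1]]
Verify stationarity: grad f(x*) = H x* + g = (0, 0).
Eigenvalues of H: -5, 0.
H has a zero eigenvalue (singular; negative semidefinite but not definite), so H is neither positive definite, negative definite, nor indefinite. The second-order test alone is inconclusive -> degen.
(Indeed, f is constant along the null direction of H through x*, so x* is not a strict local extremum.)

degen


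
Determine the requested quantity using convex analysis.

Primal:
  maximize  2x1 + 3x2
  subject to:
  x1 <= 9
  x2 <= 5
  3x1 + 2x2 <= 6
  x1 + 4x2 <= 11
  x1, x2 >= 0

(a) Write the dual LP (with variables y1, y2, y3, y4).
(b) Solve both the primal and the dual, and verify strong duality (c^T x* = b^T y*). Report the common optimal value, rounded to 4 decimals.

The standard primal-dual pair for 'max c^T x s.t. A x <= b, x >= 0' is:
  Dual:  min b^T y  s.t.  A^T y >= c,  y >= 0.

So the dual LP is:
  minimize  9y1 + 5y2 + 6y3 + 11y4
  subject to:
    y1 + 3y3 + y4 >= 2
    y2 + 2y3 + 4y4 >= 3
    y1, y2, y3, y4 >= 0

Solving the primal: x* = (0.2, 2.7).
  primal value c^T x* = 8.5.
Solving the dual: y* = (0, 0, 0.5, 0.5).
  dual value b^T y* = 8.5.
Strong duality: c^T x* = b^T y*. Confirmed.

8.5


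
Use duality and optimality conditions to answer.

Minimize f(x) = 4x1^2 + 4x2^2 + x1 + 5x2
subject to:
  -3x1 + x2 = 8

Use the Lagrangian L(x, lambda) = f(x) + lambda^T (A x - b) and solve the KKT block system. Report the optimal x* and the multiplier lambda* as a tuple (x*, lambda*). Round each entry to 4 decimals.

Form the Lagrangian:
  L(x, lambda) = (1/2) x^T Q x + c^T x + lambda^T (A x - b)
Stationarity (grad_x L = 0): Q x + c + A^T lambda = 0.
Primal feasibility: A x = b.

This gives the KKT block system:
  [ Q   A^T ] [ x     ]   [-c ]
  [ A    0  ] [ lambda ] = [ b ]

Solving the linear system:
  x*      = (-2.6, 0.2)
  lambda* = (-6.6)
  f(x*)   = 25.6

x* = (-2.6, 0.2), lambda* = (-6.6)


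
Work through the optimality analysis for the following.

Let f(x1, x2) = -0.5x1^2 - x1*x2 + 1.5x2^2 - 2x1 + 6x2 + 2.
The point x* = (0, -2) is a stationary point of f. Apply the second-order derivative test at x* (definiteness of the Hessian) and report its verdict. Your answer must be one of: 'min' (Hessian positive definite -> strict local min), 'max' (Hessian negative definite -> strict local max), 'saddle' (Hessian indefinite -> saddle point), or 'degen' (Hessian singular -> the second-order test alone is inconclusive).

Compute the Hessian H = grad^2 f:
  H = [[-1, -1], [-1, 3]]
Verify stationarity: grad f(x*) = H x* + g = (0, 0).
Eigenvalues of H: -1.2361, 3.2361.
Eigenvalues have mixed signs, so H is indefinite -> x* is a saddle point.

saddle


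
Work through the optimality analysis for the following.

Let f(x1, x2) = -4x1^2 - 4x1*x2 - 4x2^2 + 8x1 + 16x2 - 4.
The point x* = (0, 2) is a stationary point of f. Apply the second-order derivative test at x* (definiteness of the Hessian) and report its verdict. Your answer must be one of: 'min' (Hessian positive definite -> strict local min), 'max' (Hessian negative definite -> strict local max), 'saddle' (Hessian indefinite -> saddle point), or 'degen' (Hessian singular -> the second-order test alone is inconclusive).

Compute the Hessian H = grad^2 f:
  H = [[-8, -4], [-4, -8]]
Verify stationarity: grad f(x*) = H x* + g = (0, 0).
Eigenvalues of H: -12, -4.
Both eigenvalues < 0, so H is negative definite -> x* is a strict local max.

max


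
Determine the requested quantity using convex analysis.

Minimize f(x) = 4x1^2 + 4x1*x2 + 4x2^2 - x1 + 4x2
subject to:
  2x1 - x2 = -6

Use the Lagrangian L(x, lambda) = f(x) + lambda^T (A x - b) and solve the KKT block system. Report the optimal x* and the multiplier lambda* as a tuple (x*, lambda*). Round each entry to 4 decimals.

Form the Lagrangian:
  L(x, lambda) = (1/2) x^T Q x + c^T x + lambda^T (A x - b)
Stationarity (grad_x L = 0): Q x + c + A^T lambda = 0.
Primal feasibility: A x = b.

This gives the KKT block system:
  [ Q   A^T ] [ x     ]   [-c ]
  [ A    0  ] [ lambda ] = [ b ]

Solving the linear system:
  x*      = (-2.2679, 1.4643)
  lambda* = (6.6429)
  f(x*)   = 23.9911

x* = (-2.2679, 1.4643), lambda* = (6.6429)


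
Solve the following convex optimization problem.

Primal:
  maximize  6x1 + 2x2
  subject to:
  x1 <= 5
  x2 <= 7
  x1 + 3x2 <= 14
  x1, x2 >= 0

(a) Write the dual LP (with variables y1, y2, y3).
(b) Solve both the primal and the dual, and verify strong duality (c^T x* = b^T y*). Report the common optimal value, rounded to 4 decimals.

The standard primal-dual pair for 'max c^T x s.t. A x <= b, x >= 0' is:
  Dual:  min b^T y  s.t.  A^T y >= c,  y >= 0.

So the dual LP is:
  minimize  5y1 + 7y2 + 14y3
  subject to:
    y1 + y3 >= 6
    y2 + 3y3 >= 2
    y1, y2, y3 >= 0

Solving the primal: x* = (5, 3).
  primal value c^T x* = 36.
Solving the dual: y* = (5.3333, 0, 0.6667).
  dual value b^T y* = 36.
Strong duality: c^T x* = b^T y*. Confirmed.

36


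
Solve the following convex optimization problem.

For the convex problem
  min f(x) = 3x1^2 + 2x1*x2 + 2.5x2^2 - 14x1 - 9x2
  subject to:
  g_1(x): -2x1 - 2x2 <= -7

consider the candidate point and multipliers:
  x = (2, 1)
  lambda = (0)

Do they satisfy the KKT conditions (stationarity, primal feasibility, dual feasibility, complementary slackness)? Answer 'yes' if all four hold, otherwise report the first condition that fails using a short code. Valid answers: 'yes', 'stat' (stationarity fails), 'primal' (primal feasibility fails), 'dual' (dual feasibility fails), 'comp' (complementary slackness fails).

Gradient of f: grad f(x) = Q x + c = (0, 0)
Constraint values g_i(x) = a_i^T x - b_i:
  g_1((2, 1)) = 1
Stationarity residual: grad f(x) + sum_i lambda_i a_i = (0, 0)
  -> stationarity OK
Primal feasibility (all g_i <= 0): FAILS
Dual feasibility (all lambda_i >= 0): OK
Complementary slackness (lambda_i * g_i(x) = 0 for all i): OK

Verdict: the first failing condition is primal_feasibility -> primal.

primal


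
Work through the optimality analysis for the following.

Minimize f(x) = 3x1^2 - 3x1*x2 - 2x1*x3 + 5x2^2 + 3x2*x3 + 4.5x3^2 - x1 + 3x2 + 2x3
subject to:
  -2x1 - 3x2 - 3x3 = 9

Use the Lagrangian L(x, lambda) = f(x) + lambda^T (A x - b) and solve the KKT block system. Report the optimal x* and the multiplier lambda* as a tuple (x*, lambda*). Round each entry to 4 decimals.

Form the Lagrangian:
  L(x, lambda) = (1/2) x^T Q x + c^T x + lambda^T (A x - b)
Stationarity (grad_x L = 0): Q x + c + A^T lambda = 0.
Primal feasibility: A x = b.

This gives the KKT block system:
  [ Q   A^T ] [ x     ]   [-c ]
  [ A    0  ] [ lambda ] = [ b ]

Solving the linear system:
  x*      = (-1.4433, -1.1285, -0.9094)
  lambda* = (-2.2277)
  f(x*)   = 8.1442

x* = (-1.4433, -1.1285, -0.9094), lambda* = (-2.2277)


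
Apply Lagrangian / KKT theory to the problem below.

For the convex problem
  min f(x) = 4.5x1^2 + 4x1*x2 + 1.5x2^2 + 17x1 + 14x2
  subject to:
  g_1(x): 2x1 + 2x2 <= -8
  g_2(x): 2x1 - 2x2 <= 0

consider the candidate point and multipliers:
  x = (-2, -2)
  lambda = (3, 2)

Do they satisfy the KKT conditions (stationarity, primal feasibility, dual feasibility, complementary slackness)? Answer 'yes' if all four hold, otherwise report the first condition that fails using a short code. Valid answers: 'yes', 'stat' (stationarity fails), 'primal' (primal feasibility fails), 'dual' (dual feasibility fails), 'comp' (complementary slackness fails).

Gradient of f: grad f(x) = Q x + c = (-9, 0)
Constraint values g_i(x) = a_i^T x - b_i:
  g_1((-2, -2)) = 0
  g_2((-2, -2)) = 0
Stationarity residual: grad f(x) + sum_i lambda_i a_i = (1, 2)
  -> stationarity FAILS
Primal feasibility (all g_i <= 0): OK
Dual feasibility (all lambda_i >= 0): OK
Complementary slackness (lambda_i * g_i(x) = 0 for all i): OK

Verdict: the first failing condition is stationarity -> stat.

stat


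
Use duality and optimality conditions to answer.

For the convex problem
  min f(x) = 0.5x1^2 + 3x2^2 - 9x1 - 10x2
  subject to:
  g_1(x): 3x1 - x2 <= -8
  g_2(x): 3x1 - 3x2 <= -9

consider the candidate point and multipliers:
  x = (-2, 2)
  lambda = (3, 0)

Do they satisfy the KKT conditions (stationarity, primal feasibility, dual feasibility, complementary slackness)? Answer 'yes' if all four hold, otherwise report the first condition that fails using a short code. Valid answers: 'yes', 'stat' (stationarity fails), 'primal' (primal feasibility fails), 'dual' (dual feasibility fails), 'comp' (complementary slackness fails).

Gradient of f: grad f(x) = Q x + c = (-11, 2)
Constraint values g_i(x) = a_i^T x - b_i:
  g_1((-2, 2)) = 0
  g_2((-2, 2)) = -3
Stationarity residual: grad f(x) + sum_i lambda_i a_i = (-2, -1)
  -> stationarity FAILS
Primal feasibility (all g_i <= 0): OK
Dual feasibility (all lambda_i >= 0): OK
Complementary slackness (lambda_i * g_i(x) = 0 for all i): OK

Verdict: the first failing condition is stationarity -> stat.

stat


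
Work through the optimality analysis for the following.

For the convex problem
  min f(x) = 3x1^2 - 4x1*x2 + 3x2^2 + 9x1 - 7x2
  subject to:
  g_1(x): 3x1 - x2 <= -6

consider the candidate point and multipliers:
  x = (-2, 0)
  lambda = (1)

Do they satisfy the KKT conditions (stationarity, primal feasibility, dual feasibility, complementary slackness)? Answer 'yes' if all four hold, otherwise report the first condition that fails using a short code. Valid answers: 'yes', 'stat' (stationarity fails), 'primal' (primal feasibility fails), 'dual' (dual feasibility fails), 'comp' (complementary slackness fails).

Gradient of f: grad f(x) = Q x + c = (-3, 1)
Constraint values g_i(x) = a_i^T x - b_i:
  g_1((-2, 0)) = 0
Stationarity residual: grad f(x) + sum_i lambda_i a_i = (0, 0)
  -> stationarity OK
Primal feasibility (all g_i <= 0): OK
Dual feasibility (all lambda_i >= 0): OK
Complementary slackness (lambda_i * g_i(x) = 0 for all i): OK

Verdict: yes, KKT holds.

yes


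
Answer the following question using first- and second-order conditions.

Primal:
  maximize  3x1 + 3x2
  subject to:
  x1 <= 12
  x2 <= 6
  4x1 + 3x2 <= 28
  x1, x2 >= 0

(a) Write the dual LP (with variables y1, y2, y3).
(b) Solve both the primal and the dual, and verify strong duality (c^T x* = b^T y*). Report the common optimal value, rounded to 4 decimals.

The standard primal-dual pair for 'max c^T x s.t. A x <= b, x >= 0' is:
  Dual:  min b^T y  s.t.  A^T y >= c,  y >= 0.

So the dual LP is:
  minimize  12y1 + 6y2 + 28y3
  subject to:
    y1 + 4y3 >= 3
    y2 + 3y3 >= 3
    y1, y2, y3 >= 0

Solving the primal: x* = (2.5, 6).
  primal value c^T x* = 25.5.
Solving the dual: y* = (0, 0.75, 0.75).
  dual value b^T y* = 25.5.
Strong duality: c^T x* = b^T y*. Confirmed.

25.5


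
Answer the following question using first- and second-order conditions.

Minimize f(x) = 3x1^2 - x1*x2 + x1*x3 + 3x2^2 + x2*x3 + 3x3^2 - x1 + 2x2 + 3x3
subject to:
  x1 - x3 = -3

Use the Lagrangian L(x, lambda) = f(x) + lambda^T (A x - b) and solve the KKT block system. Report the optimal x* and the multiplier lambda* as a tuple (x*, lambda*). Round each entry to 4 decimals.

Form the Lagrangian:
  L(x, lambda) = (1/2) x^T Q x + c^T x + lambda^T (A x - b)
Stationarity (grad_x L = 0): Q x + c + A^T lambda = 0.
Primal feasibility: A x = b.

This gives the KKT block system:
  [ Q   A^T ] [ x     ]   [-c ]
  [ A    0  ] [ lambda ] = [ b ]

Solving the linear system:
  x*      = (-1.6429, -0.8333, 1.3571)
  lambda* = (8.6667)
  f(x*)   = 15.0238

x* = (-1.6429, -0.8333, 1.3571), lambda* = (8.6667)


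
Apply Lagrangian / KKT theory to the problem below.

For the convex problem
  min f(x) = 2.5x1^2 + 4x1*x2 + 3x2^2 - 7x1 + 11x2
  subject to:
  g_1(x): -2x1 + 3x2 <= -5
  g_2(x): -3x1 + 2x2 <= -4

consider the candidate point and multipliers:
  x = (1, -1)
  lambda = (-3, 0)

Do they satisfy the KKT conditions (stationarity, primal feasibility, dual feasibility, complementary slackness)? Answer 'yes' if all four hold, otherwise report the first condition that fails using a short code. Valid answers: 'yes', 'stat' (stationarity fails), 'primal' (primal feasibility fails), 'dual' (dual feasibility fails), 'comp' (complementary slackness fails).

Gradient of f: grad f(x) = Q x + c = (-6, 9)
Constraint values g_i(x) = a_i^T x - b_i:
  g_1((1, -1)) = 0
  g_2((1, -1)) = -1
Stationarity residual: grad f(x) + sum_i lambda_i a_i = (0, 0)
  -> stationarity OK
Primal feasibility (all g_i <= 0): OK
Dual feasibility (all lambda_i >= 0): FAILS
Complementary slackness (lambda_i * g_i(x) = 0 for all i): OK

Verdict: the first failing condition is dual_feasibility -> dual.

dual


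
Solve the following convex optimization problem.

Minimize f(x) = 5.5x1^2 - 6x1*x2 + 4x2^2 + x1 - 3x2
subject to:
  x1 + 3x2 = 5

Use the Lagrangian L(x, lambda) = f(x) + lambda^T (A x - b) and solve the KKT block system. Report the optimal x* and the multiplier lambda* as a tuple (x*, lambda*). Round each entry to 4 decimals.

Form the Lagrangian:
  L(x, lambda) = (1/2) x^T Q x + c^T x + lambda^T (A x - b)
Stationarity (grad_x L = 0): Q x + c + A^T lambda = 0.
Primal feasibility: A x = b.

This gives the KKT block system:
  [ Q   A^T ] [ x     ]   [-c ]
  [ A    0  ] [ lambda ] = [ b ]

Solving the linear system:
  x*      = (0.7832, 1.4056)
  lambda* = (-1.1818)
  f(x*)   = 1.2378

x* = (0.7832, 1.4056), lambda* = (-1.1818)


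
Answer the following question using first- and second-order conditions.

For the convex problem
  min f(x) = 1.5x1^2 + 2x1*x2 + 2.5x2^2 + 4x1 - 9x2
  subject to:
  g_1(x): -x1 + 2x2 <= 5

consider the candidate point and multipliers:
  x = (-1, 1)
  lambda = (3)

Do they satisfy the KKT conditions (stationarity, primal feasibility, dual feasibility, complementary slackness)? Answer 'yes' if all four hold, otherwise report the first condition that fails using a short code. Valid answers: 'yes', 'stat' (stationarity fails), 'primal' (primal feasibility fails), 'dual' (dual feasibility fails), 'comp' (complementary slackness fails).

Gradient of f: grad f(x) = Q x + c = (3, -6)
Constraint values g_i(x) = a_i^T x - b_i:
  g_1((-1, 1)) = -2
Stationarity residual: grad f(x) + sum_i lambda_i a_i = (0, 0)
  -> stationarity OK
Primal feasibility (all g_i <= 0): OK
Dual feasibility (all lambda_i >= 0): OK
Complementary slackness (lambda_i * g_i(x) = 0 for all i): FAILS

Verdict: the first failing condition is complementary_slackness -> comp.

comp


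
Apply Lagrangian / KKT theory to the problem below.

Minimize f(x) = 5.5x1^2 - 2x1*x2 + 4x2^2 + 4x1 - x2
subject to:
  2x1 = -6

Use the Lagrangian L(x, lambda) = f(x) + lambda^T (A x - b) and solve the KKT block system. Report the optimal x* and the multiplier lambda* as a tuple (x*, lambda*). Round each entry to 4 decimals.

Form the Lagrangian:
  L(x, lambda) = (1/2) x^T Q x + c^T x + lambda^T (A x - b)
Stationarity (grad_x L = 0): Q x + c + A^T lambda = 0.
Primal feasibility: A x = b.

This gives the KKT block system:
  [ Q   A^T ] [ x     ]   [-c ]
  [ A    0  ] [ lambda ] = [ b ]

Solving the linear system:
  x*      = (-3, -0.625)
  lambda* = (13.875)
  f(x*)   = 35.9375

x* = (-3, -0.625), lambda* = (13.875)


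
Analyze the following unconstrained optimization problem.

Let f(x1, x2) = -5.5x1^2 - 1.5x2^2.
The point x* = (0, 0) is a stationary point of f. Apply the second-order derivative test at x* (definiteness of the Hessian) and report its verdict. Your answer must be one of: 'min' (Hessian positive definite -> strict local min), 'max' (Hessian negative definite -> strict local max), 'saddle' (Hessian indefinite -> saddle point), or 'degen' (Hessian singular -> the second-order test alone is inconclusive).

Compute the Hessian H = grad^2 f:
  H = [[-11, 0], [0, -3]]
Verify stationarity: grad f(x*) = H x* + g = (0, 0).
Eigenvalues of H: -11, -3.
Both eigenvalues < 0, so H is negative definite -> x* is a strict local max.

max


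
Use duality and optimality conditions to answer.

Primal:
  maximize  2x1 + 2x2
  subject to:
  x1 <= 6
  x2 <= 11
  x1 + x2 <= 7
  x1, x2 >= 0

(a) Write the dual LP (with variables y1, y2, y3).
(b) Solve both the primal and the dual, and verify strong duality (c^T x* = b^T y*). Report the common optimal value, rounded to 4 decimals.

The standard primal-dual pair for 'max c^T x s.t. A x <= b, x >= 0' is:
  Dual:  min b^T y  s.t.  A^T y >= c,  y >= 0.

So the dual LP is:
  minimize  6y1 + 11y2 + 7y3
  subject to:
    y1 + y3 >= 2
    y2 + y3 >= 2
    y1, y2, y3 >= 0

Solving the primal: x* = (0, 7).
  primal value c^T x* = 14.
Solving the dual: y* = (0, 0, 2).
  dual value b^T y* = 14.
Strong duality: c^T x* = b^T y*. Confirmed.

14


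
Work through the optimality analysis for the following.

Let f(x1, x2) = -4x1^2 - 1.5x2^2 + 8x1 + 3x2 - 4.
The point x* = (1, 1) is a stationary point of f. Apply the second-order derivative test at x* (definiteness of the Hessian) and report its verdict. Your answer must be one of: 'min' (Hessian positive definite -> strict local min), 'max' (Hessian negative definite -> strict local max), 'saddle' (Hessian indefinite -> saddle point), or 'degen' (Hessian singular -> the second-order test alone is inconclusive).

Compute the Hessian H = grad^2 f:
  H = [[-8, 0], [0, -3]]
Verify stationarity: grad f(x*) = H x* + g = (0, 0).
Eigenvalues of H: -8, -3.
Both eigenvalues < 0, so H is negative definite -> x* is a strict local max.

max


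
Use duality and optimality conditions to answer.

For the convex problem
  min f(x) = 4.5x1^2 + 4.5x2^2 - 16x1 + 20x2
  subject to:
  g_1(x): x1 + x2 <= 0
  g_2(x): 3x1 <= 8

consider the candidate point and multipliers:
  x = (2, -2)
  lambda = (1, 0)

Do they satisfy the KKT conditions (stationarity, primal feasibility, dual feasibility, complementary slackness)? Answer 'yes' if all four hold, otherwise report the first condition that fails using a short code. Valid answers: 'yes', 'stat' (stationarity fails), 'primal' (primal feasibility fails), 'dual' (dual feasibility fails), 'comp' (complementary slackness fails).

Gradient of f: grad f(x) = Q x + c = (2, 2)
Constraint values g_i(x) = a_i^T x - b_i:
  g_1((2, -2)) = 0
  g_2((2, -2)) = -2
Stationarity residual: grad f(x) + sum_i lambda_i a_i = (3, 3)
  -> stationarity FAILS
Primal feasibility (all g_i <= 0): OK
Dual feasibility (all lambda_i >= 0): OK
Complementary slackness (lambda_i * g_i(x) = 0 for all i): OK

Verdict: the first failing condition is stationarity -> stat.

stat


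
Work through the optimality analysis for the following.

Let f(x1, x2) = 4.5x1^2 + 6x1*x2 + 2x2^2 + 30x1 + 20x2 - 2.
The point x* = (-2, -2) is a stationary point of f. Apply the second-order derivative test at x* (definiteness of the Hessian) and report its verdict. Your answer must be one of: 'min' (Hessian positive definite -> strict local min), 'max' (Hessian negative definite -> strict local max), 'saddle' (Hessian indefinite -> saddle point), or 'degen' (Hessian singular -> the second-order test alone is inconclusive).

Compute the Hessian H = grad^2 f:
  H = [[9, 6], [6, 4]]
Verify stationarity: grad f(x*) = H x* + g = (0, 0).
Eigenvalues of H: 0, 13.
H has a zero eigenvalue (singular; positive semidefinite but not definite), so H is neither positive definite, negative definite, nor indefinite. The second-order test alone is inconclusive -> degen.
(Indeed, f is constant along the null direction of H through x*, so x* is not a strict local extremum.)

degen


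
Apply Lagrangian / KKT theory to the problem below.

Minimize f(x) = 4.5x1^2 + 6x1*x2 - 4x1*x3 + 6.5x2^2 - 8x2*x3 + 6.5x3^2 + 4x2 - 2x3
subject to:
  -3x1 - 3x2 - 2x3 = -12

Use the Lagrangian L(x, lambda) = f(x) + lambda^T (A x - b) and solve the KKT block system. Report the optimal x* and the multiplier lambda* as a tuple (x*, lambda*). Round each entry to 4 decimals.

Form the Lagrangian:
  L(x, lambda) = (1/2) x^T Q x + c^T x + lambda^T (A x - b)
Stationarity (grad_x L = 0): Q x + c + A^T lambda = 0.
Primal feasibility: A x = b.

This gives the KKT block system:
  [ Q   A^T ] [ x     ]   [-c ]
  [ A    0  ] [ lambda ] = [ b ]

Solving the linear system:
  x*      = (1.4772, 1.1976, 1.9878)
  lambda* = (4.1763)
  f(x*)   = 25.465

x* = (1.4772, 1.1976, 1.9878), lambda* = (4.1763)


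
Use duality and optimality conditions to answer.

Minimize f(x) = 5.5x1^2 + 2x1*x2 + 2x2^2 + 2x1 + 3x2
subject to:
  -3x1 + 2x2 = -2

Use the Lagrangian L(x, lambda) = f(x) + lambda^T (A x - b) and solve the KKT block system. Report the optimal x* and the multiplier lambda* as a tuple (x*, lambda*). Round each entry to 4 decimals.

Form the Lagrangian:
  L(x, lambda) = (1/2) x^T Q x + c^T x + lambda^T (A x - b)
Stationarity (grad_x L = 0): Q x + c + A^T lambda = 0.
Primal feasibility: A x = b.

This gives the KKT block system:
  [ Q   A^T ] [ x     ]   [-c ]
  [ A    0  ] [ lambda ] = [ b ]

Solving the linear system:
  x*      = (0.0577, -0.9135)
  lambda* = (0.2692)
  f(x*)   = -1.0433

x* = (0.0577, -0.9135), lambda* = (0.2692)


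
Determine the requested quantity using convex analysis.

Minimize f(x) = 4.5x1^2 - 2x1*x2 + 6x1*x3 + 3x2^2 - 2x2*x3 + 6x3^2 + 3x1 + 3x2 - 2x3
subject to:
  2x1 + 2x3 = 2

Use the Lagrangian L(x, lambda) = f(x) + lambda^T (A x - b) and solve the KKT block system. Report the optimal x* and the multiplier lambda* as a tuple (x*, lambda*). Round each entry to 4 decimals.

Form the Lagrangian:
  L(x, lambda) = (1/2) x^T Q x + c^T x + lambda^T (A x - b)
Stationarity (grad_x L = 0): Q x + c + A^T lambda = 0.
Primal feasibility: A x = b.

This gives the KKT block system:
  [ Q   A^T ] [ x     ]   [-c ]
  [ A    0  ] [ lambda ] = [ b ]

Solving the linear system:
  x*      = (0.1111, -0.1667, 0.8889)
  lambda* = (-4.8333)
  f(x*)   = 3.8611

x* = (0.1111, -0.1667, 0.8889), lambda* = (-4.8333)


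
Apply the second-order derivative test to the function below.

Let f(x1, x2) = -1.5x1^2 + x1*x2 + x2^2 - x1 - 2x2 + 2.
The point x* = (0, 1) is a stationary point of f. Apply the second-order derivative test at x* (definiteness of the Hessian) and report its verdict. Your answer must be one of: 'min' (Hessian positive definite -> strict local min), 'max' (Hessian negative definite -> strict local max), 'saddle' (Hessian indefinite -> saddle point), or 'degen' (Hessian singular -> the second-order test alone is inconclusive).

Compute the Hessian H = grad^2 f:
  H = [[-3, 1], [1, 2]]
Verify stationarity: grad f(x*) = H x* + g = (0, 0).
Eigenvalues of H: -3.1926, 2.1926.
Eigenvalues have mixed signs, so H is indefinite -> x* is a saddle point.

saddle


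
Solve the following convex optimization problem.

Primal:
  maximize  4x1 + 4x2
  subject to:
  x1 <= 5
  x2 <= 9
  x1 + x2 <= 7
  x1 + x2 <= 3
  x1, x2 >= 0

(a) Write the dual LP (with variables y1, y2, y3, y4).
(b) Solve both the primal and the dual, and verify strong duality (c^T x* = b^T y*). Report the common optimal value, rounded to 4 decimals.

The standard primal-dual pair for 'max c^T x s.t. A x <= b, x >= 0' is:
  Dual:  min b^T y  s.t.  A^T y >= c,  y >= 0.

So the dual LP is:
  minimize  5y1 + 9y2 + 7y3 + 3y4
  subject to:
    y1 + y3 + y4 >= 4
    y2 + y3 + y4 >= 4
    y1, y2, y3, y4 >= 0

Solving the primal: x* = (3, 0).
  primal value c^T x* = 12.
Solving the dual: y* = (0, 0, 0, 4).
  dual value b^T y* = 12.
Strong duality: c^T x* = b^T y*. Confirmed.

12


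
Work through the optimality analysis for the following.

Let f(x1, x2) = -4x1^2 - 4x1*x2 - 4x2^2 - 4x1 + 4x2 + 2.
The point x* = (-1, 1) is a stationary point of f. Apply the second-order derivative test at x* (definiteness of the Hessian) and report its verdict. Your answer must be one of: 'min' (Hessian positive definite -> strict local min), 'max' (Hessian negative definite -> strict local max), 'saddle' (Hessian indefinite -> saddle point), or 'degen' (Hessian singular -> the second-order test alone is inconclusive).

Compute the Hessian H = grad^2 f:
  H = [[-8, -4], [-4, -8]]
Verify stationarity: grad f(x*) = H x* + g = (0, 0).
Eigenvalues of H: -12, -4.
Both eigenvalues < 0, so H is negative definite -> x* is a strict local max.

max


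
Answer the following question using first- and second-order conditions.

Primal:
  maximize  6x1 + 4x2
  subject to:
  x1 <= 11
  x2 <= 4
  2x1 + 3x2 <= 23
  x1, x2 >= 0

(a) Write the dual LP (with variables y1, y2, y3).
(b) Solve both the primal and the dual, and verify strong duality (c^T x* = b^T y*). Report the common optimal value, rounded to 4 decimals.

The standard primal-dual pair for 'max c^T x s.t. A x <= b, x >= 0' is:
  Dual:  min b^T y  s.t.  A^T y >= c,  y >= 0.

So the dual LP is:
  minimize  11y1 + 4y2 + 23y3
  subject to:
    y1 + 2y3 >= 6
    y2 + 3y3 >= 4
    y1, y2, y3 >= 0

Solving the primal: x* = (11, 0.3333).
  primal value c^T x* = 67.3333.
Solving the dual: y* = (3.3333, 0, 1.3333).
  dual value b^T y* = 67.3333.
Strong duality: c^T x* = b^T y*. Confirmed.

67.3333


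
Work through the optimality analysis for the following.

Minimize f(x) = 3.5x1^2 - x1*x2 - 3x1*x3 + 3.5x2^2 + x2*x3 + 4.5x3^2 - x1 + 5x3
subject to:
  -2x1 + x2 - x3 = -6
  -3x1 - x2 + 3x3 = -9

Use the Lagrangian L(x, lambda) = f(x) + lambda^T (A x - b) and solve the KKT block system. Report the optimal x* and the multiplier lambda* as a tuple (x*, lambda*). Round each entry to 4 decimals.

Form the Lagrangian:
  L(x, lambda) = (1/2) x^T Q x + c^T x + lambda^T (A x - b)
Stationarity (grad_x L = 0): Q x + c + A^T lambda = 0.
Primal feasibility: A x = b.

This gives the KKT block system:
  [ Q   A^T ] [ x     ]   [-c ]
  [ A    0  ] [ lambda ] = [ b ]

Solving the linear system:
  x*      = (3.0172, 0.0774, 0.043)
  lambda* = (5.4423, 3.0098)
  f(x*)   = 28.4699

x* = (3.0172, 0.0774, 0.043), lambda* = (5.4423, 3.0098)


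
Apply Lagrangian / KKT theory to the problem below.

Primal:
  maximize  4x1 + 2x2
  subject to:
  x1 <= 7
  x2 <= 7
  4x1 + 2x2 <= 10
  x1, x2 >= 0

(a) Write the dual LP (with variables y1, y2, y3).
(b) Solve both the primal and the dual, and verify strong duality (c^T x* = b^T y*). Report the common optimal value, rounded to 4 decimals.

The standard primal-dual pair for 'max c^T x s.t. A x <= b, x >= 0' is:
  Dual:  min b^T y  s.t.  A^T y >= c,  y >= 0.

So the dual LP is:
  minimize  7y1 + 7y2 + 10y3
  subject to:
    y1 + 4y3 >= 4
    y2 + 2y3 >= 2
    y1, y2, y3 >= 0

Solving the primal: x* = (2.5, 0).
  primal value c^T x* = 10.
Solving the dual: y* = (0, 0, 1).
  dual value b^T y* = 10.
Strong duality: c^T x* = b^T y*. Confirmed.

10


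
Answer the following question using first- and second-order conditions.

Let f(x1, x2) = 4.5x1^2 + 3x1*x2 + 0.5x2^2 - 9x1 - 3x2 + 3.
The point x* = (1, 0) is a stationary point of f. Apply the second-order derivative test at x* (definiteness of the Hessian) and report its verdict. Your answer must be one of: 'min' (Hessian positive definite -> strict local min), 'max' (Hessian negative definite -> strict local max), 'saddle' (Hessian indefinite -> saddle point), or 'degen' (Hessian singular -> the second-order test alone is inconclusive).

Compute the Hessian H = grad^2 f:
  H = [[9, 3], [3, 1]]
Verify stationarity: grad f(x*) = H x* + g = (0, 0).
Eigenvalues of H: 0, 10.
H has a zero eigenvalue (singular; positive semidefinite but not definite), so H is neither positive definite, negative definite, nor indefinite. The second-order test alone is inconclusive -> degen.
(Indeed, f is constant along the null direction of H through x*, so x* is not a strict local extremum.)

degen


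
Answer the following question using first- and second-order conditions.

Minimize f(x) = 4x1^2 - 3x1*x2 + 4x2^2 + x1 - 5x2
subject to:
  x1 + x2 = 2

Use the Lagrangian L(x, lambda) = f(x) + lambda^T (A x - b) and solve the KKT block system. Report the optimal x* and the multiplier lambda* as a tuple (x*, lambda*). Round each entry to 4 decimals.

Form the Lagrangian:
  L(x, lambda) = (1/2) x^T Q x + c^T x + lambda^T (A x - b)
Stationarity (grad_x L = 0): Q x + c + A^T lambda = 0.
Primal feasibility: A x = b.

This gives the KKT block system:
  [ Q   A^T ] [ x     ]   [-c ]
  [ A    0  ] [ lambda ] = [ b ]

Solving the linear system:
  x*      = (0.7273, 1.2727)
  lambda* = (-3)
  f(x*)   = 0.1818

x* = (0.7273, 1.2727), lambda* = (-3)


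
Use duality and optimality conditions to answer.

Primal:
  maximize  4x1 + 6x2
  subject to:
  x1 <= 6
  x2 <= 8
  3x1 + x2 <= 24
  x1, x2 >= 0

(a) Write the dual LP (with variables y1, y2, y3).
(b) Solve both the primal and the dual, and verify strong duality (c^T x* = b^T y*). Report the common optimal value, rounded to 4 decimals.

The standard primal-dual pair for 'max c^T x s.t. A x <= b, x >= 0' is:
  Dual:  min b^T y  s.t.  A^T y >= c,  y >= 0.

So the dual LP is:
  minimize  6y1 + 8y2 + 24y3
  subject to:
    y1 + 3y3 >= 4
    y2 + y3 >= 6
    y1, y2, y3 >= 0

Solving the primal: x* = (5.3333, 8).
  primal value c^T x* = 69.3333.
Solving the dual: y* = (0, 4.6667, 1.3333).
  dual value b^T y* = 69.3333.
Strong duality: c^T x* = b^T y*. Confirmed.

69.3333


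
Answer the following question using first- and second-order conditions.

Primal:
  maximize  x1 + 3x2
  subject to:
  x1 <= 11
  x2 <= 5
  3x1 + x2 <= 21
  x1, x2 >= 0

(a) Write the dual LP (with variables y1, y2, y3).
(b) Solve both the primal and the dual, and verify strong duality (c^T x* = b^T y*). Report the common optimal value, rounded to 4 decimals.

The standard primal-dual pair for 'max c^T x s.t. A x <= b, x >= 0' is:
  Dual:  min b^T y  s.t.  A^T y >= c,  y >= 0.

So the dual LP is:
  minimize  11y1 + 5y2 + 21y3
  subject to:
    y1 + 3y3 >= 1
    y2 + y3 >= 3
    y1, y2, y3 >= 0

Solving the primal: x* = (5.3333, 5).
  primal value c^T x* = 20.3333.
Solving the dual: y* = (0, 2.6667, 0.3333).
  dual value b^T y* = 20.3333.
Strong duality: c^T x* = b^T y*. Confirmed.

20.3333


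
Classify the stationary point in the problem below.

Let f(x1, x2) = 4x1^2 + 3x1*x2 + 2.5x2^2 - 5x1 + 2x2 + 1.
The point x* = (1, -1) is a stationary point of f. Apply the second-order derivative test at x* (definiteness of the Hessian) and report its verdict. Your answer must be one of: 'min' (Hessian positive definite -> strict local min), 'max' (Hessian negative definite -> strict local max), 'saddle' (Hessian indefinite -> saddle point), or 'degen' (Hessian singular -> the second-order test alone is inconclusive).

Compute the Hessian H = grad^2 f:
  H = [[8, 3], [3, 5]]
Verify stationarity: grad f(x*) = H x* + g = (0, 0).
Eigenvalues of H: 3.1459, 9.8541.
Both eigenvalues > 0, so H is positive definite -> x* is a strict local min.

min


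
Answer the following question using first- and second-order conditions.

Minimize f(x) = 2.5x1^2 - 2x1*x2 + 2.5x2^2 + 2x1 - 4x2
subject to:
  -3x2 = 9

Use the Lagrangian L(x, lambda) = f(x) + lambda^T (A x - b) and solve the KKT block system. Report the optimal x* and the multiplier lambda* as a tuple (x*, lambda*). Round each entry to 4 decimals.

Form the Lagrangian:
  L(x, lambda) = (1/2) x^T Q x + c^T x + lambda^T (A x - b)
Stationarity (grad_x L = 0): Q x + c + A^T lambda = 0.
Primal feasibility: A x = b.

This gives the KKT block system:
  [ Q   A^T ] [ x     ]   [-c ]
  [ A    0  ] [ lambda ] = [ b ]

Solving the linear system:
  x*      = (-1.6, -3)
  lambda* = (-5.2667)
  f(x*)   = 28.1

x* = (-1.6, -3), lambda* = (-5.2667)


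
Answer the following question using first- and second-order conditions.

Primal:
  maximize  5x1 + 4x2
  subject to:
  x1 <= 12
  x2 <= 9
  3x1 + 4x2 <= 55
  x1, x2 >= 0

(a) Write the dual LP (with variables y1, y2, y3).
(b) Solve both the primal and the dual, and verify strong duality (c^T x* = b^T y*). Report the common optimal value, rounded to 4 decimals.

The standard primal-dual pair for 'max c^T x s.t. A x <= b, x >= 0' is:
  Dual:  min b^T y  s.t.  A^T y >= c,  y >= 0.

So the dual LP is:
  minimize  12y1 + 9y2 + 55y3
  subject to:
    y1 + 3y3 >= 5
    y2 + 4y3 >= 4
    y1, y2, y3 >= 0

Solving the primal: x* = (12, 4.75).
  primal value c^T x* = 79.
Solving the dual: y* = (2, 0, 1).
  dual value b^T y* = 79.
Strong duality: c^T x* = b^T y*. Confirmed.

79


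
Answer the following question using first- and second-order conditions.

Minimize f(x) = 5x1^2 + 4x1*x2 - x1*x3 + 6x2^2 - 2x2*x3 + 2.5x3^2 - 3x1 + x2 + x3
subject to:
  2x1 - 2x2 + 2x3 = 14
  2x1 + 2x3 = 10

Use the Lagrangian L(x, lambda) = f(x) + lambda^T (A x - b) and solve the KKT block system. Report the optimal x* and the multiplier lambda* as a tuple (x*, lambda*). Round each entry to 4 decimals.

Form the Lagrangian:
  L(x, lambda) = (1/2) x^T Q x + c^T x + lambda^T (A x - b)
Stationarity (grad_x L = 0): Q x + c + A^T lambda = 0.
Primal feasibility: A x = b.

This gives the KKT block system:
  [ Q   A^T ] [ x     ]   [-c ]
  [ A    0  ] [ lambda ] = [ b ]

Solving the linear system:
  x*      = (2.7059, -2, 2.2941)
  lambda* = (-8.3824, 1.5)
  f(x*)   = 47.2647

x* = (2.7059, -2, 2.2941), lambda* = (-8.3824, 1.5)


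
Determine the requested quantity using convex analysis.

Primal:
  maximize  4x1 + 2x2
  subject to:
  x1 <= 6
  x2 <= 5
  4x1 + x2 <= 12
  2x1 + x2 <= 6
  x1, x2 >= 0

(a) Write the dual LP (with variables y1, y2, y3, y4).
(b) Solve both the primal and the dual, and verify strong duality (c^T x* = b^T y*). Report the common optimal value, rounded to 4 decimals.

The standard primal-dual pair for 'max c^T x s.t. A x <= b, x >= 0' is:
  Dual:  min b^T y  s.t.  A^T y >= c,  y >= 0.

So the dual LP is:
  minimize  6y1 + 5y2 + 12y3 + 6y4
  subject to:
    y1 + 4y3 + 2y4 >= 4
    y2 + y3 + y4 >= 2
    y1, y2, y3, y4 >= 0

Solving the primal: x* = (3, 0).
  primal value c^T x* = 12.
Solving the dual: y* = (0, 0, 0, 2).
  dual value b^T y* = 12.
Strong duality: c^T x* = b^T y*. Confirmed.

12


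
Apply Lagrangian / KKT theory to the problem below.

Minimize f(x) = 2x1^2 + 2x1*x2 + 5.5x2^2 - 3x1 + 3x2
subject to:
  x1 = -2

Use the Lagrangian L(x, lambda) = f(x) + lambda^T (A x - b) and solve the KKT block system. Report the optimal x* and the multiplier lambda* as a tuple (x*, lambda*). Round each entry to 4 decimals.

Form the Lagrangian:
  L(x, lambda) = (1/2) x^T Q x + c^T x + lambda^T (A x - b)
Stationarity (grad_x L = 0): Q x + c + A^T lambda = 0.
Primal feasibility: A x = b.

This gives the KKT block system:
  [ Q   A^T ] [ x     ]   [-c ]
  [ A    0  ] [ lambda ] = [ b ]

Solving the linear system:
  x*      = (-2, 0.0909)
  lambda* = (10.8182)
  f(x*)   = 13.9545

x* = (-2, 0.0909), lambda* = (10.8182)


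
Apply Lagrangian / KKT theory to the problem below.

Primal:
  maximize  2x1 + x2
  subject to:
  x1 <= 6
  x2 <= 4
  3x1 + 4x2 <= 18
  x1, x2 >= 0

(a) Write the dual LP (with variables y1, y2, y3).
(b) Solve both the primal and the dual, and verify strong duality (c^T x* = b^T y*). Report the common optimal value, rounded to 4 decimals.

The standard primal-dual pair for 'max c^T x s.t. A x <= b, x >= 0' is:
  Dual:  min b^T y  s.t.  A^T y >= c,  y >= 0.

So the dual LP is:
  minimize  6y1 + 4y2 + 18y3
  subject to:
    y1 + 3y3 >= 2
    y2 + 4y3 >= 1
    y1, y2, y3 >= 0

Solving the primal: x* = (6, 0).
  primal value c^T x* = 12.
Solving the dual: y* = (1.25, 0, 0.25).
  dual value b^T y* = 12.
Strong duality: c^T x* = b^T y*. Confirmed.

12


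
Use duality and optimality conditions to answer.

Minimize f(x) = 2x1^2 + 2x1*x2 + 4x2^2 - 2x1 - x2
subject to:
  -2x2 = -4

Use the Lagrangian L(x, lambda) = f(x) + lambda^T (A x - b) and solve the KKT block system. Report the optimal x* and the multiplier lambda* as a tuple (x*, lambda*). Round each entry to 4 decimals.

Form the Lagrangian:
  L(x, lambda) = (1/2) x^T Q x + c^T x + lambda^T (A x - b)
Stationarity (grad_x L = 0): Q x + c + A^T lambda = 0.
Primal feasibility: A x = b.

This gives the KKT block system:
  [ Q   A^T ] [ x     ]   [-c ]
  [ A    0  ] [ lambda ] = [ b ]

Solving the linear system:
  x*      = (-0.5, 2)
  lambda* = (7)
  f(x*)   = 13.5

x* = (-0.5, 2), lambda* = (7)
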